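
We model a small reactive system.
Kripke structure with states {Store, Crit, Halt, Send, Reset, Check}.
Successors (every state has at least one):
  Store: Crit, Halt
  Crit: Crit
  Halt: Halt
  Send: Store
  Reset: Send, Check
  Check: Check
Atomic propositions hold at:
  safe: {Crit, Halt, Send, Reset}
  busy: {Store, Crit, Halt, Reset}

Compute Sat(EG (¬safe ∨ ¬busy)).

Sat(¬safe) = {Store, Check}
Sat(¬busy) = {Send, Check}
Sat(¬safe ∨ ¬busy) = {Store, Send, Check}
EG (¬safe ∨ ¬busy): greatest fixpoint, start Z0 = {Store, Send, Check}, keep only states in Sat with some successor in Z. Z1 = {Send, Check}; Z2 = {Check}; fixed.
Sat(EG (¬safe ∨ ¬busy)) = {Check}

{Check}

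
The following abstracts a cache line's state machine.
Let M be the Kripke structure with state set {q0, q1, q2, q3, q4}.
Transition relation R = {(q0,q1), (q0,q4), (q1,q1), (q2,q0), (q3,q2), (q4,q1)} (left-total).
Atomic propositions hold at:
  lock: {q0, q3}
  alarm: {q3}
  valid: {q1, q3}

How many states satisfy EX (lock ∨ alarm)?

Sat(lock ∨ alarm) = {q0, q3}
Sat(EX (lock ∨ alarm)) = {s : some successor in {q0, q3}} = {q2}
|Sat(EX (lock ∨ alarm))| = |{q2}| = 1.

1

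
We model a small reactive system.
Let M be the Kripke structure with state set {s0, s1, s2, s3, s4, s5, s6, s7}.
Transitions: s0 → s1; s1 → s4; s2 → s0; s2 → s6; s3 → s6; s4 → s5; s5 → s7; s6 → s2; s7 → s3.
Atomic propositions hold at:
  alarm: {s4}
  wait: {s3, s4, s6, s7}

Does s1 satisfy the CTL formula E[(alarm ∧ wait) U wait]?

No

Sat(alarm ∧ wait) = {s4}
E[(alarm ∧ wait) U wait]: least fixpoint, start Z0 = Sat(wait) = {s3, s4, s6, s7}, add states in Sat(alarm ∧ wait) with some successor in Z. Already a fixed point.
Sat(E[(alarm ∧ wait) U wait]) = {s3, s4, s6, s7}
s1 ∉ Sat(E[(alarm ∧ wait) U wait]) = {s3, s4, s6, s7}, so the formula does not hold at s1.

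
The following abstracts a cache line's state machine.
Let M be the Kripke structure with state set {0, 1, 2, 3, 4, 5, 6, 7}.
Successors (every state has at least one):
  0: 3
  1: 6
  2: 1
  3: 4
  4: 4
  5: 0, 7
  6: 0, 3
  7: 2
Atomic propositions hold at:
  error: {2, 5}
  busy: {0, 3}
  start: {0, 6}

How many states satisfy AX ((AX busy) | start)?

Sat(AX busy) = {s : every successor in {0, 3}} = {0, 6}
Sat((AX busy) | start) = {0, 6}
Sat(AX ((AX busy) | start)) = {s : every successor in {0, 6}} = {1}
|Sat(AX ((AX busy) | start))| = |{1}| = 1.

1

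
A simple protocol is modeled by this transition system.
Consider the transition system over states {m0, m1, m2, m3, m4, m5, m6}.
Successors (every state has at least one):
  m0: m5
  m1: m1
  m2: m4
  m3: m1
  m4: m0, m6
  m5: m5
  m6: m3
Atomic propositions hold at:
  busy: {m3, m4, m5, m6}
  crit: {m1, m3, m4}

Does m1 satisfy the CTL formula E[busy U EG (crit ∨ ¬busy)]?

Yes

Sat(¬busy) = {m0, m1, m2}
Sat(crit ∨ ¬busy) = {m0, m1, m2, m3, m4}
EG (crit ∨ ¬busy): greatest fixpoint, start Z0 = {m0, m1, m2, m3, m4}, keep only states in Sat with some successor in Z. Z1 = {m1, m2, m3, m4}; Z2 = {m1, m2, m3}; Z3 = {m1, m3}; fixed.
Sat(EG (crit ∨ ¬busy)) = {m1, m3}
E[busy U EG (crit ∨ ¬busy)]: least fixpoint, start Z0 = Sat(EG (crit ∨ ¬busy)) = {m1, m3}, add states in Sat(busy) with some successor in Z. Z1 = {m1, m3, m6}; Z2 = {m1, m3, m4, m6}; fixed.
Sat(E[busy U EG (crit ∨ ¬busy)]) = {m1, m3, m4, m6}
m1 ∈ Sat(E[busy U EG (crit ∨ ¬busy)]) = {m1, m3, m4, m6}, so the formula holds at m1.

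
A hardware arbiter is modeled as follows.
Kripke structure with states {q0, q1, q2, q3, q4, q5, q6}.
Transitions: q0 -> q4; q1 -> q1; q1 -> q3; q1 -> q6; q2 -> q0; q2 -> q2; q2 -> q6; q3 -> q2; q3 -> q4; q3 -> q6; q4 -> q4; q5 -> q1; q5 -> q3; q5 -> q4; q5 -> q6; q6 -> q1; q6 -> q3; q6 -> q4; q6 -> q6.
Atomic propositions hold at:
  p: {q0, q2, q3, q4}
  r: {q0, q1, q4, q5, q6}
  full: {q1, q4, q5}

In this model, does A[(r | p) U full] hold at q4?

Sat(r | p) = {q0, q1, q2, q3, q4, q5, q6}
A[(r | p) U full]: least fixpoint, start Z0 = Sat(full) = {q1, q4, q5}, add states in Sat(r | p) with every successor in Z. Z1 = {q0, q1, q4, q5}; fixed.
Sat(A[(r | p) U full]) = {q0, q1, q4, q5}
q4 ∈ Sat(A[(r | p) U full]) = {q0, q1, q4, q5}, so the formula holds at q4.

Yes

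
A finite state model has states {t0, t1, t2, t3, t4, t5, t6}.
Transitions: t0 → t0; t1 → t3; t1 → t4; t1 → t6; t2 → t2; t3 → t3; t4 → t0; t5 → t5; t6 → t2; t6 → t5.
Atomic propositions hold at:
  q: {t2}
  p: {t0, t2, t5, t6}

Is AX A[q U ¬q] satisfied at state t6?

No

Sat(¬q) = {t0, t1, t3, t4, t5, t6}
A[q U ¬q]: least fixpoint, start Z0 = Sat(¬q) = {t0, t1, t3, t4, t5, t6}, add states in Sat(q) with every successor in Z. Already a fixed point.
Sat(A[q U ¬q]) = {t0, t1, t3, t4, t5, t6}
Sat(AX A[q U ¬q]) = {s : every successor in {t0, t1, t3, t4, t5, t6}} = {t0, t1, t3, t4, t5}
t6 ∉ Sat(AX A[q U ¬q]) = {t0, t1, t3, t4, t5}, so the formula does not hold at t6.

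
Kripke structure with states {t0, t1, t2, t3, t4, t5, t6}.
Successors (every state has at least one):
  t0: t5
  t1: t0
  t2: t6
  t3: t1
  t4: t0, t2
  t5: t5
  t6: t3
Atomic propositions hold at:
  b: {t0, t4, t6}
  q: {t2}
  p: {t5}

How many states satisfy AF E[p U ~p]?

Sat(~p) = {t0, t1, t2, t3, t4, t6}
E[p U ~p]: least fixpoint, start Z0 = Sat(~p) = {t0, t1, t2, t3, t4, t6}, add states in Sat(p) with some successor in Z. Already a fixed point.
Sat(E[p U ~p]) = {t0, t1, t2, t3, t4, t6}
AF E[p U ~p]: least fixpoint, start Z0 = {t0, t1, t2, t3, t4, t6}, add states with every successor in Z. Already a fixed point.
Sat(AF E[p U ~p]) = {t0, t1, t2, t3, t4, t6}
|Sat(AF E[p U ~p])| = |{t0, t1, t2, t3, t4, t6}| = 6.

6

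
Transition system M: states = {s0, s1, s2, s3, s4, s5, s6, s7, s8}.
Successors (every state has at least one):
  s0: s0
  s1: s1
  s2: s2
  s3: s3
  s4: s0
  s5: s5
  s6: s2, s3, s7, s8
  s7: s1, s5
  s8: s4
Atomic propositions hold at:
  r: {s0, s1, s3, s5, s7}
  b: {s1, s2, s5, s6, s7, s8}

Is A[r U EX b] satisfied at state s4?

Sat(EX b) = {s : some successor in {s1, s2, s5, s6, s7, s8}} = {s1, s2, s5, s6, s7}
A[r U EX b]: least fixpoint, start Z0 = Sat(EX b) = {s1, s2, s5, s6, s7}, add states in Sat(r) with every successor in Z. Already a fixed point.
Sat(A[r U EX b]) = {s1, s2, s5, s6, s7}
s4 ∉ Sat(A[r U EX b]) = {s1, s2, s5, s6, s7}, so the formula does not hold at s4.

No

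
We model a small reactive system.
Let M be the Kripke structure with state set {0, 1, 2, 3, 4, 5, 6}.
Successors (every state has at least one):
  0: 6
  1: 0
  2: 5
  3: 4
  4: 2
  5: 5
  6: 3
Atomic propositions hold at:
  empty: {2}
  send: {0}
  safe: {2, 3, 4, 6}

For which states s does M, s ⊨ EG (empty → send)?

Sat(empty → send) = {0, 1, 3, 4, 5, 6}
EG (empty → send): greatest fixpoint, start Z0 = {0, 1, 3, 4, 5, 6}, keep only states in Sat with some successor in Z. Z1 = {0, 1, 3, 5, 6}; Z2 = {0, 1, 5, 6}; Z3 = {0, 1, 5}; Z4 = {1, 5}; Z5 = {5}; fixed.
Sat(EG (empty → send)) = {5}

{5}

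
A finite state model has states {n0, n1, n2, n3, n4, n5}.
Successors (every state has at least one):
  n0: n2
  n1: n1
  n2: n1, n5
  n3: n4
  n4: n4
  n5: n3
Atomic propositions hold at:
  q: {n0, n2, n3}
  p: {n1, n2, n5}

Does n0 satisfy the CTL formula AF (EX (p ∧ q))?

Sat(p ∧ q) = {n2}
Sat(EX (p ∧ q)) = {s : some successor in {n2}} = {n0}
AF (EX (p ∧ q)): least fixpoint, start Z0 = {n0}, add states with every successor in Z. Already a fixed point.
Sat(AF (EX (p ∧ q))) = {n0}
n0 ∈ Sat(AF (EX (p ∧ q))) = {n0}, so the formula holds at n0.

Yes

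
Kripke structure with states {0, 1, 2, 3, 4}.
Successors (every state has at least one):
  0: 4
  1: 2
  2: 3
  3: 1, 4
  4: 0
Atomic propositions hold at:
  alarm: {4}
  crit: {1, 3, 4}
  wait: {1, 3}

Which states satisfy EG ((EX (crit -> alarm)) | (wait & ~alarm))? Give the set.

{0, 3, 4}

Sat(crit -> alarm) = {0, 2, 4}
Sat(EX (crit -> alarm)) = {s : some successor in {0, 2, 4}} = {0, 1, 3, 4}
Sat(~alarm) = {0, 1, 2, 3}
Sat(wait & ~alarm) = {1, 3}
Sat((EX (crit -> alarm)) | (wait & ~alarm)) = {0, 1, 3, 4}
EG ((EX (crit -> alarm)) | (wait & ~alarm)): greatest fixpoint, start Z0 = {0, 1, 3, 4}, keep only states in Sat with some successor in Z. Z1 = {0, 3, 4}; fixed.
Sat(EG ((EX (crit -> alarm)) | (wait & ~alarm))) = {0, 3, 4}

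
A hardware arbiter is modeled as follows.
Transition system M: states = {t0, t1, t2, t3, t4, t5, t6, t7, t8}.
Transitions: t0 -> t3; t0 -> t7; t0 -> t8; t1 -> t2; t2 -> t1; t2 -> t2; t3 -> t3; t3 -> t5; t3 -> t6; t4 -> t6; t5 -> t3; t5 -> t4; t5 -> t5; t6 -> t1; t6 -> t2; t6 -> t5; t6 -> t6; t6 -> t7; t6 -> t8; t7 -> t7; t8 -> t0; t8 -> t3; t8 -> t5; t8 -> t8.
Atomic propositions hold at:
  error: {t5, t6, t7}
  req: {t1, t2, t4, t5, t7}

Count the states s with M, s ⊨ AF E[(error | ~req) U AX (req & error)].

7

Sat(~req) = {t0, t3, t6, t8}
Sat(error | ~req) = {t0, t3, t5, t6, t7, t8}
Sat(req & error) = {t5, t7}
Sat(AX (req & error)) = {s : every successor in {t5, t7}} = {t7}
E[(error | ~req) U AX (req & error)]: least fixpoint, start Z0 = Sat(AX (req & error)) = {t7}, add states in Sat(error | ~req) with some successor in Z. Z1 = {t0, t6, t7}; Z2 = {t0, t3, t6, t7, t8}; Z3 = {t0, t3, t5, t6, t7, t8}; fixed.
Sat(E[(error | ~req) U AX (req & error)]) = {t0, t3, t5, t6, t7, t8}
AF E[(error | ~req) U AX (req & error)]: least fixpoint, start Z0 = {t0, t3, t5, t6, t7, t8}, add states with every successor in Z. Z1 = {t0, t3, t4, t5, t6, t7, t8}; fixed.
Sat(AF E[(error | ~req) U AX (req & error)]) = {t0, t3, t4, t5, t6, t7, t8}
|Sat(AF E[(error | ~req) U AX (req & error)])| = |{t0, t3, t4, t5, t6, t7, t8}| = 7.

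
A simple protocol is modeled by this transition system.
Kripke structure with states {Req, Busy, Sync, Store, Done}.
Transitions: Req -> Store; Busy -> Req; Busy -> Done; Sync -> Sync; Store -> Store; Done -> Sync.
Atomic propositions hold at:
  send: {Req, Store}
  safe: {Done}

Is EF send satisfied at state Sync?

EF send: least fixpoint, start Z0 = {Req, Store}, add states with some successor in Z. Z1 = {Req, Busy, Store}; fixed.
Sat(EF send) = {Req, Busy, Store}
Sync ∉ Sat(EF send) = {Req, Busy, Store}, so the formula does not hold at Sync.

No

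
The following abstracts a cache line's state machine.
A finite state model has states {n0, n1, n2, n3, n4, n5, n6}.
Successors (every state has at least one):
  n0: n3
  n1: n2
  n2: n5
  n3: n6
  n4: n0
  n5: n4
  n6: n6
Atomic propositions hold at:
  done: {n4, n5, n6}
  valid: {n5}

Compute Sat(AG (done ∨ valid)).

{n6}

Sat(done ∨ valid) = {n4, n5, n6}
AG (done ∨ valid): greatest fixpoint, start Z0 = {n4, n5, n6}, keep only states in Sat with every successor in Z. Z1 = {n5, n6}; Z2 = {n6}; fixed.
Sat(AG (done ∨ valid)) = {n6}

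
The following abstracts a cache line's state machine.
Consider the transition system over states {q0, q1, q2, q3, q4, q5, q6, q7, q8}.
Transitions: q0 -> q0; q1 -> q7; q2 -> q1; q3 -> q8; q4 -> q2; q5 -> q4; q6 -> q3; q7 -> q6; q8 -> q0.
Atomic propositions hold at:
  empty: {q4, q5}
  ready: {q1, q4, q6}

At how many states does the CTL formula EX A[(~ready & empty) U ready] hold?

Sat(~ready) = {q0, q2, q3, q5, q7, q8}
Sat(~ready & empty) = {q5}
A[(~ready & empty) U ready]: least fixpoint, start Z0 = Sat(ready) = {q1, q4, q6}, add states in Sat(~ready & empty) with every successor in Z. Z1 = {q1, q4, q5, q6}; fixed.
Sat(A[(~ready & empty) U ready]) = {q1, q4, q5, q6}
Sat(EX A[(~ready & empty) U ready]) = {s : some successor in {q1, q4, q5, q6}} = {q2, q5, q7}
|Sat(EX A[(~ready & empty) U ready])| = |{q2, q5, q7}| = 3.

3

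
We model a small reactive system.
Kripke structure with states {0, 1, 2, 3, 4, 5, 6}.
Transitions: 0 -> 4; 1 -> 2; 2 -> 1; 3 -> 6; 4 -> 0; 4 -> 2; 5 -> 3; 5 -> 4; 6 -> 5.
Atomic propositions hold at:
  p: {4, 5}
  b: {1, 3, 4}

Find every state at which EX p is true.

Sat(EX p) = {s : some successor in {4, 5}} = {0, 5, 6}

{0, 5, 6}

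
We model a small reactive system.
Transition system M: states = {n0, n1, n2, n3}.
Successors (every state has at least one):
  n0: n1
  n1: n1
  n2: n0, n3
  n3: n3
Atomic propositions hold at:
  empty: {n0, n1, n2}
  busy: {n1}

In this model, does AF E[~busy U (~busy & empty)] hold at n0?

Yes

Sat(~busy) = {n0, n2, n3}
Sat(~busy & empty) = {n0, n2}
E[~busy U (~busy & empty)]: least fixpoint, start Z0 = Sat((~busy & empty)) = {n0, n2}, add states in Sat(~busy) with some successor in Z. Already a fixed point.
Sat(E[~busy U (~busy & empty)]) = {n0, n2}
AF E[~busy U (~busy & empty)]: least fixpoint, start Z0 = {n0, n2}, add states with every successor in Z. Already a fixed point.
Sat(AF E[~busy U (~busy & empty)]) = {n0, n2}
n0 ∈ Sat(AF E[~busy U (~busy & empty)]) = {n0, n2}, so the formula holds at n0.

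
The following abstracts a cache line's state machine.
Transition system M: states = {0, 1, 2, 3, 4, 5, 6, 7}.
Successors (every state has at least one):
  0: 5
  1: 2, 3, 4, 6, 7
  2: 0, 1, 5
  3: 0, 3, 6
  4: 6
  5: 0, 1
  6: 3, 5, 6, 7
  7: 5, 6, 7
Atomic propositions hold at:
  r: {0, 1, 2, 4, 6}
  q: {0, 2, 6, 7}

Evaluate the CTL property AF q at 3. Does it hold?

AF q: least fixpoint, start Z0 = {0, 2, 6, 7}, add states with every successor in Z. Z1 = {0, 2, 4, 6, 7}; fixed.
Sat(AF q) = {0, 2, 4, 6, 7}
3 ∉ Sat(AF q) = {0, 2, 4, 6, 7}, so the formula does not hold at 3.

No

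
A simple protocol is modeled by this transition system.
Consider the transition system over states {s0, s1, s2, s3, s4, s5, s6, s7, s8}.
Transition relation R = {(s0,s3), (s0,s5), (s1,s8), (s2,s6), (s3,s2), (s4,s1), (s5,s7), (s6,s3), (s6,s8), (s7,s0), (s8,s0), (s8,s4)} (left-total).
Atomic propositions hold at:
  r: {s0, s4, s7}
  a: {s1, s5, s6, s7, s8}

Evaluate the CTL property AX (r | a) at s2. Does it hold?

Sat(r | a) = {s0, s1, s4, s5, s6, s7, s8}
Sat(AX (r | a)) = {s : every successor in {s0, s1, s4, s5, s6, s7, s8}} = {s1, s2, s4, s5, s7, s8}
s2 ∈ Sat(AX (r | a)) = {s1, s2, s4, s5, s7, s8}, so the formula holds at s2.

Yes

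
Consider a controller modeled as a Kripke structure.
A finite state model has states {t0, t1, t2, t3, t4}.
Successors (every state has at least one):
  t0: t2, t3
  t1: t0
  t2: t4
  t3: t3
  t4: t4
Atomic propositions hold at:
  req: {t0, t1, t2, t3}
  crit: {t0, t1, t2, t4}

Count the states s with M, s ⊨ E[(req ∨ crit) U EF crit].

Sat(req ∨ crit) = {t0, t1, t2, t3, t4}
EF crit: least fixpoint, start Z0 = {t0, t1, t2, t4}, add states with some successor in Z. Already a fixed point.
Sat(EF crit) = {t0, t1, t2, t4}
E[(req ∨ crit) U EF crit]: least fixpoint, start Z0 = Sat(EF crit) = {t0, t1, t2, t4}, add states in Sat(req ∨ crit) with some successor in Z. Already a fixed point.
Sat(E[(req ∨ crit) U EF crit]) = {t0, t1, t2, t4}
|Sat(E[(req ∨ crit) U EF crit])| = |{t0, t1, t2, t4}| = 4.

4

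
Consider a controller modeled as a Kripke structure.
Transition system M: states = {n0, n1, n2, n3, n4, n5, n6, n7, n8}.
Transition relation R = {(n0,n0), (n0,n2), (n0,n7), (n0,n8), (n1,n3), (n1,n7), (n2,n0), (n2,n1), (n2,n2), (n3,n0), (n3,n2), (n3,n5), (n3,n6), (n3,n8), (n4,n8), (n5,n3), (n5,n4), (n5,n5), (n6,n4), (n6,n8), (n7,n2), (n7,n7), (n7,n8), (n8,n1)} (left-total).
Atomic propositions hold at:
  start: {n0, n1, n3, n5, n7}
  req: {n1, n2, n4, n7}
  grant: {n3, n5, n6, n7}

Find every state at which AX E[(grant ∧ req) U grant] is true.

Sat(grant ∧ req) = {n7}
E[(grant ∧ req) U grant]: least fixpoint, start Z0 = Sat(grant) = {n3, n5, n6, n7}, add states in Sat(grant ∧ req) with some successor in Z. Already a fixed point.
Sat(E[(grant ∧ req) U grant]) = {n3, n5, n6, n7}
Sat(AX E[(grant ∧ req) U grant]) = {s : every successor in {n3, n5, n6, n7}} = {n1}

{n1}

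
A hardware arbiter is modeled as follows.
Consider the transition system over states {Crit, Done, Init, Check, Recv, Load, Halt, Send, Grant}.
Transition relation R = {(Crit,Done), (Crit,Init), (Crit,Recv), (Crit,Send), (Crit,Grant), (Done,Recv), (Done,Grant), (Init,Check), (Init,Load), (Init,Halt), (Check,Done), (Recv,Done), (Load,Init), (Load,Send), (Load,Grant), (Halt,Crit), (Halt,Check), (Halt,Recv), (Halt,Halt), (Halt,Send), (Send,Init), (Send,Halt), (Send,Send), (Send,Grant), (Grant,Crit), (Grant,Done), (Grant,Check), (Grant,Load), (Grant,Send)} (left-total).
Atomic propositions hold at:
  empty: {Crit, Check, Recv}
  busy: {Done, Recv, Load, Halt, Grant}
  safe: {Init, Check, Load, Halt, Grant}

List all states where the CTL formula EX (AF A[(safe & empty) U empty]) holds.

{Crit, Done, Init, Halt, Grant}

Sat(safe & empty) = {Check}
A[(safe & empty) U empty]: least fixpoint, start Z0 = Sat(empty) = {Crit, Check, Recv}, add states in Sat(safe & empty) with every successor in Z. Already a fixed point.
Sat(A[(safe & empty) U empty]) = {Crit, Check, Recv}
AF A[(safe & empty) U empty]: least fixpoint, start Z0 = {Crit, Check, Recv}, add states with every successor in Z. Already a fixed point.
Sat(AF A[(safe & empty) U empty]) = {Crit, Check, Recv}
Sat(EX (AF A[(safe & empty) U empty])) = {s : some successor in {Crit, Check, Recv}} = {Crit, Done, Init, Halt, Grant}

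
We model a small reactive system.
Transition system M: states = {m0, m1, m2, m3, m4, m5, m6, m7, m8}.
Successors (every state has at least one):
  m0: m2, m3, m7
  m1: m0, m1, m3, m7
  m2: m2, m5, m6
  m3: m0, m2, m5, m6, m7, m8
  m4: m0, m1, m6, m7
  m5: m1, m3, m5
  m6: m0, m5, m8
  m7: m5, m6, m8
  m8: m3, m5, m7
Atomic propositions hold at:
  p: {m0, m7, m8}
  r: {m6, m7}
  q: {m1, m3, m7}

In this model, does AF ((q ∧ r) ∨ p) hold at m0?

Sat(q ∧ r) = {m7}
Sat((q ∧ r) ∨ p) = {m0, m7, m8}
AF ((q ∧ r) ∨ p): least fixpoint, start Z0 = {m0, m7, m8}, add states with every successor in Z. Already a fixed point.
Sat(AF ((q ∧ r) ∨ p)) = {m0, m7, m8}
m0 ∈ Sat(AF ((q ∧ r) ∨ p)) = {m0, m7, m8}, so the formula holds at m0.

Yes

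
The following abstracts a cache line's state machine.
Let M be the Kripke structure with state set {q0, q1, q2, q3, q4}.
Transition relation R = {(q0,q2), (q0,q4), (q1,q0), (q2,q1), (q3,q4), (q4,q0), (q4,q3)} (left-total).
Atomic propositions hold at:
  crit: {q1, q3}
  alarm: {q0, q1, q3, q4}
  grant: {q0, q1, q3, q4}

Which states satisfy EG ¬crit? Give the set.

{q0, q4}

Sat(¬crit) = {q0, q2, q4}
EG ¬crit: greatest fixpoint, start Z0 = {q0, q2, q4}, keep only states in Sat with some successor in Z. Z1 = {q0, q4}; fixed.
Sat(EG ¬crit) = {q0, q4}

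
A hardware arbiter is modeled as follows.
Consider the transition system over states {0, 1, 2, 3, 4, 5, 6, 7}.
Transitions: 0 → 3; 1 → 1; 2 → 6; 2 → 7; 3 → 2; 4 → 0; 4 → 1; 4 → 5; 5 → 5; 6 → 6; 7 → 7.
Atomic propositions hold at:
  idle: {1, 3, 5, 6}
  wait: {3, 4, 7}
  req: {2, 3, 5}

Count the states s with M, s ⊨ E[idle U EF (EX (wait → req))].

Sat(wait → req) = {0, 1, 2, 3, 5, 6}
Sat(EX (wait → req)) = {s : some successor in {0, 1, 2, 3, 5, 6}} = {0, 1, 2, 3, 4, 5, 6}
EF (EX (wait → req)): least fixpoint, start Z0 = {0, 1, 2, 3, 4, 5, 6}, add states with some successor in Z. Already a fixed point.
Sat(EF (EX (wait → req))) = {0, 1, 2, 3, 4, 5, 6}
E[idle U EF (EX (wait → req))]: least fixpoint, start Z0 = Sat(EF (EX (wait → req))) = {0, 1, 2, 3, 4, 5, 6}, add states in Sat(idle) with some successor in Z. Already a fixed point.
Sat(E[idle U EF (EX (wait → req))]) = {0, 1, 2, 3, 4, 5, 6}
|Sat(E[idle U EF (EX (wait → req))])| = |{0, 1, 2, 3, 4, 5, 6}| = 7.

7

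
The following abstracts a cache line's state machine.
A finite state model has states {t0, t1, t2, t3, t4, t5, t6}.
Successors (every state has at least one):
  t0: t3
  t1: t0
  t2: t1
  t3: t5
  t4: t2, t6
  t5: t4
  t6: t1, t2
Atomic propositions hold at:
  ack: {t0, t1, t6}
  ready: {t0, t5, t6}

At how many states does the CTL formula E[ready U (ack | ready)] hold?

Sat(ack | ready) = {t0, t1, t5, t6}
E[ready U (ack | ready)]: least fixpoint, start Z0 = Sat((ack | ready)) = {t0, t1, t5, t6}, add states in Sat(ready) with some successor in Z. Already a fixed point.
Sat(E[ready U (ack | ready)]) = {t0, t1, t5, t6}
|Sat(E[ready U (ack | ready)])| = |{t0, t1, t5, t6}| = 4.

4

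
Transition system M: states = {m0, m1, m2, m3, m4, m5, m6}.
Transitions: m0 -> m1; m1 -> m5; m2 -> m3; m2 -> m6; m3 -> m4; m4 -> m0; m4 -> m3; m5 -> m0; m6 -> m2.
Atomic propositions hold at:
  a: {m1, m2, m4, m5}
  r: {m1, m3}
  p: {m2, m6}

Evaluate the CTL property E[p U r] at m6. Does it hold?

E[p U r]: least fixpoint, start Z0 = Sat(r) = {m1, m3}, add states in Sat(p) with some successor in Z. Z1 = {m1, m2, m3}; Z2 = {m1, m2, m3, m6}; fixed.
Sat(E[p U r]) = {m1, m2, m3, m6}
m6 ∈ Sat(E[p U r]) = {m1, m2, m3, m6}, so the formula holds at m6.

Yes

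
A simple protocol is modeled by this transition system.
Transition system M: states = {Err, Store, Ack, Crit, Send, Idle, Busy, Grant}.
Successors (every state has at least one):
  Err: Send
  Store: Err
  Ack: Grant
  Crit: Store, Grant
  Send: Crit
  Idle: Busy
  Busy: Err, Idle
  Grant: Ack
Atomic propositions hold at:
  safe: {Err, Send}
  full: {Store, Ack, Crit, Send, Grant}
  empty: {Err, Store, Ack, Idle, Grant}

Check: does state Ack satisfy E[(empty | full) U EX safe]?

Sat(empty | full) = {Err, Store, Ack, Crit, Send, Idle, Grant}
Sat(EX safe) = {s : some successor in {Err, Send}} = {Err, Store, Busy}
E[(empty | full) U EX safe]: least fixpoint, start Z0 = Sat(EX safe) = {Err, Store, Busy}, add states in Sat(empty | full) with some successor in Z. Z1 = {Err, Store, Crit, Idle, Busy}; Z2 = {Err, Store, Crit, Send, Idle, Busy}; fixed.
Sat(E[(empty | full) U EX safe]) = {Err, Store, Crit, Send, Idle, Busy}
Ack ∉ Sat(E[(empty | full) U EX safe]) = {Err, Store, Crit, Send, Idle, Busy}, so the formula does not hold at Ack.

No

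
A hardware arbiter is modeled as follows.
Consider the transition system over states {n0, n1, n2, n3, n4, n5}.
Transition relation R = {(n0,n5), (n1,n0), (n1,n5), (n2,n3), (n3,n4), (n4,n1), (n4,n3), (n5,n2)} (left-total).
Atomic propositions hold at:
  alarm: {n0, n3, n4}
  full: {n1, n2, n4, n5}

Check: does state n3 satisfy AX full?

Yes

Sat(AX full) = {s : every successor in {n1, n2, n4, n5}} = {n0, n3, n5}
n3 ∈ Sat(AX full) = {n0, n3, n5}, so the formula holds at n3.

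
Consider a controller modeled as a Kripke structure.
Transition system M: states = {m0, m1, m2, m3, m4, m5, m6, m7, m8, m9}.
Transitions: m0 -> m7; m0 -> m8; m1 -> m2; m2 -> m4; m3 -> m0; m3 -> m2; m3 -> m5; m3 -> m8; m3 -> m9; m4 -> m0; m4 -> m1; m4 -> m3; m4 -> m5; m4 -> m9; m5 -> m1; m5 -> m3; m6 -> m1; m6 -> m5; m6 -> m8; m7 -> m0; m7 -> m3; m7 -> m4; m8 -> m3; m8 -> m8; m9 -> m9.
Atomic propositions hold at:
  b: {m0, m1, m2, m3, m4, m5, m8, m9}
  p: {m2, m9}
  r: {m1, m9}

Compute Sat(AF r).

{m1, m9}

AF r: least fixpoint, start Z0 = {m1, m9}, add states with every successor in Z. Already a fixed point.
Sat(AF r) = {m1, m9}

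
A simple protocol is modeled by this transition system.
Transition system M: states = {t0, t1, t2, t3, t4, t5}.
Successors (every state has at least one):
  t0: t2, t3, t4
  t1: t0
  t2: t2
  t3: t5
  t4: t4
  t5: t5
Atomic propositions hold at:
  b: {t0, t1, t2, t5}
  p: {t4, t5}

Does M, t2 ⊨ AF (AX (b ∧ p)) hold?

No

Sat(b ∧ p) = {t5}
Sat(AX (b ∧ p)) = {s : every successor in {t5}} = {t3, t5}
AF (AX (b ∧ p)): least fixpoint, start Z0 = {t3, t5}, add states with every successor in Z. Already a fixed point.
Sat(AF (AX (b ∧ p))) = {t3, t5}
t2 ∉ Sat(AF (AX (b ∧ p))) = {t3, t5}, so the formula does not hold at t2.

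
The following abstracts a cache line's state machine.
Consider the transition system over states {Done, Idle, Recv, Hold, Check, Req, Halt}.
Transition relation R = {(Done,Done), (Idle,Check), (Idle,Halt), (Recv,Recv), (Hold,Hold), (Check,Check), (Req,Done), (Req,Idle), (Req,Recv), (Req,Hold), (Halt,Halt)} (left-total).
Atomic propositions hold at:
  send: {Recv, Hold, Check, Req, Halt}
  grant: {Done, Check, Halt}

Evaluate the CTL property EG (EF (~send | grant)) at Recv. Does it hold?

Sat(~send) = {Done, Idle}
Sat(~send | grant) = {Done, Idle, Check, Halt}
EF (~send | grant): least fixpoint, start Z0 = {Done, Idle, Check, Halt}, add states with some successor in Z. Z1 = {Done, Idle, Check, Req, Halt}; fixed.
Sat(EF (~send | grant)) = {Done, Idle, Check, Req, Halt}
EG (EF (~send | grant)): greatest fixpoint, start Z0 = {Done, Idle, Check, Req, Halt}, keep only states in Sat with some successor in Z. Already a fixed point.
Sat(EG (EF (~send | grant))) = {Done, Idle, Check, Req, Halt}
Recv ∉ Sat(EG (EF (~send | grant))) = {Done, Idle, Check, Req, Halt}, so the formula does not hold at Recv.

No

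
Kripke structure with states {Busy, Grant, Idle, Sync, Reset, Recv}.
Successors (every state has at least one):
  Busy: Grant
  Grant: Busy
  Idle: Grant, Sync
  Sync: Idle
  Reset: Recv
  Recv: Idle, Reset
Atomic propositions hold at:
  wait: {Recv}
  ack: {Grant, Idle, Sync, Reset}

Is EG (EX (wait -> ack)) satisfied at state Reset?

No

Sat(wait -> ack) = {Busy, Grant, Idle, Sync, Reset}
Sat(EX (wait -> ack)) = {s : some successor in {Busy, Grant, Idle, Sync, Reset}} = {Busy, Grant, Idle, Sync, Recv}
EG (EX (wait -> ack)): greatest fixpoint, start Z0 = {Busy, Grant, Idle, Sync, Recv}, keep only states in Sat with some successor in Z. Already a fixed point.
Sat(EG (EX (wait -> ack))) = {Busy, Grant, Idle, Sync, Recv}
Reset ∉ Sat(EG (EX (wait -> ack))) = {Busy, Grant, Idle, Sync, Recv}, so the formula does not hold at Reset.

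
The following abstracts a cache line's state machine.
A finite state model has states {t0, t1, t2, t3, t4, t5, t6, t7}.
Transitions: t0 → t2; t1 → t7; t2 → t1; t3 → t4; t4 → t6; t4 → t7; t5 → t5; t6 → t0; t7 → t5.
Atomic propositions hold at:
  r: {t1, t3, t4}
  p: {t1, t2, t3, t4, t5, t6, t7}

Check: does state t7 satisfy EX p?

Yes

Sat(EX p) = {s : some successor in {t1, t2, t3, t4, t5, t6, t7}} = {t0, t1, t2, t3, t4, t5, t7}
t7 ∈ Sat(EX p) = {t0, t1, t2, t3, t4, t5, t7}, so the formula holds at t7.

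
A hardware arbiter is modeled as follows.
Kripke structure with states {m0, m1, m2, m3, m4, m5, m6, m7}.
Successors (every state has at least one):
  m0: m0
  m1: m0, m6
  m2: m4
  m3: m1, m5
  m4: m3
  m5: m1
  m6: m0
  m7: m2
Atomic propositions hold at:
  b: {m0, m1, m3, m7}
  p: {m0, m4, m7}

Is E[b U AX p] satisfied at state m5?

No

Sat(AX p) = {s : every successor in {m0, m4, m7}} = {m0, m2, m6}
E[b U AX p]: least fixpoint, start Z0 = Sat(AX p) = {m0, m2, m6}, add states in Sat(b) with some successor in Z. Z1 = {m0, m1, m2, m6, m7}; Z2 = {m0, m1, m2, m3, m6, m7}; fixed.
Sat(E[b U AX p]) = {m0, m1, m2, m3, m6, m7}
m5 ∉ Sat(E[b U AX p]) = {m0, m1, m2, m3, m6, m7}, so the formula does not hold at m5.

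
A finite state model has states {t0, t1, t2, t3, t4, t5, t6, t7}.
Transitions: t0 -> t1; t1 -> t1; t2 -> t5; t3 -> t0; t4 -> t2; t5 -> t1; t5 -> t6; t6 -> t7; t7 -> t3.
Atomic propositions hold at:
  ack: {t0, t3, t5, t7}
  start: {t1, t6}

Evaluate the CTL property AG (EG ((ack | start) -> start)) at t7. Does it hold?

No

Sat(ack | start) = {t0, t1, t3, t5, t6, t7}
Sat((ack | start) -> start) = {t1, t2, t4, t6}
EG ((ack | start) -> start): greatest fixpoint, start Z0 = {t1, t2, t4, t6}, keep only states in Sat with some successor in Z. Z1 = {t1, t4}; Z2 = {t1}; fixed.
Sat(EG ((ack | start) -> start)) = {t1}
AG (EG ((ack | start) -> start)): greatest fixpoint, start Z0 = {t1}, keep only states in Sat with every successor in Z. Already a fixed point.
Sat(AG (EG ((ack | start) -> start))) = {t1}
t7 ∉ Sat(AG (EG ((ack | start) -> start))) = {t1}, so the formula does not hold at t7.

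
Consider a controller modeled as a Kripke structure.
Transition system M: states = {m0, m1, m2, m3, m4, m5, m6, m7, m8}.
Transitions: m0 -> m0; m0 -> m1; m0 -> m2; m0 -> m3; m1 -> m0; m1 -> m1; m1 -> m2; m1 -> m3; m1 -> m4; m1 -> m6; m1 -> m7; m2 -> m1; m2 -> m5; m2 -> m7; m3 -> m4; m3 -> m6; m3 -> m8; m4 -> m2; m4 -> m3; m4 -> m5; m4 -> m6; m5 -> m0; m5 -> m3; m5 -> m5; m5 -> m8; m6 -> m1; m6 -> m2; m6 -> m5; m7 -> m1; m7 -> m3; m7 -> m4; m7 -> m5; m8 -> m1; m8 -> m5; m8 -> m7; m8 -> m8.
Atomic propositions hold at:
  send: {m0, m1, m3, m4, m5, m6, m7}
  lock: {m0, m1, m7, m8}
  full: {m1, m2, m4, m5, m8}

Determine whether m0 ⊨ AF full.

AF full: least fixpoint, start Z0 = {m1, m2, m4, m5, m8}, add states with every successor in Z. Z1 = {m1, m2, m4, m5, m6, m8}; Z2 = {m1, m2, m3, m4, m5, m6, m8}; Z3 = {m1, m2, m3, m4, m5, m6, m7, m8}; fixed.
Sat(AF full) = {m1, m2, m3, m4, m5, m6, m7, m8}
m0 ∉ Sat(AF full) = {m1, m2, m3, m4, m5, m6, m7, m8}, so the formula does not hold at m0.

No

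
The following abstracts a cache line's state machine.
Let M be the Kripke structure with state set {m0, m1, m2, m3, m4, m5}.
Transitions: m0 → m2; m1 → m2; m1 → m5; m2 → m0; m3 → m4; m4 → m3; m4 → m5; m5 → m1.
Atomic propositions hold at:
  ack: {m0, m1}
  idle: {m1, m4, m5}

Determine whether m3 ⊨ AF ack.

AF ack: least fixpoint, start Z0 = {m0, m1}, add states with every successor in Z. Z1 = {m0, m1, m2, m5}; fixed.
Sat(AF ack) = {m0, m1, m2, m5}
m3 ∉ Sat(AF ack) = {m0, m1, m2, m5}, so the formula does not hold at m3.

No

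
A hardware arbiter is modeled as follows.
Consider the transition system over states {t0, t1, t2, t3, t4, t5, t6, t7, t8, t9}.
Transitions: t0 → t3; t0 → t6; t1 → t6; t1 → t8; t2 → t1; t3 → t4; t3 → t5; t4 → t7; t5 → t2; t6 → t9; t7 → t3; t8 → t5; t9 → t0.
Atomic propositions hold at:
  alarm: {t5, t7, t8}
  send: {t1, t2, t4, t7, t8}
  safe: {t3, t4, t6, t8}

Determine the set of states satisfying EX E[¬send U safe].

{t0, t1, t3, t6, t7, t9}

Sat(¬send) = {t0, t3, t5, t6, t9}
E[¬send U safe]: least fixpoint, start Z0 = Sat(safe) = {t3, t4, t6, t8}, add states in Sat(¬send) with some successor in Z. Z1 = {t0, t3, t4, t6, t8}; Z2 = {t0, t3, t4, t6, t8, t9}; fixed.
Sat(E[¬send U safe]) = {t0, t3, t4, t6, t8, t9}
Sat(EX E[¬send U safe]) = {s : some successor in {t0, t3, t4, t6, t8, t9}} = {t0, t1, t3, t6, t7, t9}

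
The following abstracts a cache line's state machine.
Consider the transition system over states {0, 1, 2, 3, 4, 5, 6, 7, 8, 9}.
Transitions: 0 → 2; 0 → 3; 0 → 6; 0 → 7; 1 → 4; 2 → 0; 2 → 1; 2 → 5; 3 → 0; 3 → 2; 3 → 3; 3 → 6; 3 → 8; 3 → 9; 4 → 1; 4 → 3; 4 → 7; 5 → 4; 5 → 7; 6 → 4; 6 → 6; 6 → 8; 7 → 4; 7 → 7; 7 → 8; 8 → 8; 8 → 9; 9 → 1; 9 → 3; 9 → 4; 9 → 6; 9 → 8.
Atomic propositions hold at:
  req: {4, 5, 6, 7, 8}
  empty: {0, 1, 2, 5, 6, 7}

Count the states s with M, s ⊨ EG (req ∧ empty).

Sat(req ∧ empty) = {5, 6, 7}
EG (req ∧ empty): greatest fixpoint, start Z0 = {5, 6, 7}, keep only states in Sat with some successor in Z. Already a fixed point.
Sat(EG (req ∧ empty)) = {5, 6, 7}
|Sat(EG (req ∧ empty))| = |{5, 6, 7}| = 3.

3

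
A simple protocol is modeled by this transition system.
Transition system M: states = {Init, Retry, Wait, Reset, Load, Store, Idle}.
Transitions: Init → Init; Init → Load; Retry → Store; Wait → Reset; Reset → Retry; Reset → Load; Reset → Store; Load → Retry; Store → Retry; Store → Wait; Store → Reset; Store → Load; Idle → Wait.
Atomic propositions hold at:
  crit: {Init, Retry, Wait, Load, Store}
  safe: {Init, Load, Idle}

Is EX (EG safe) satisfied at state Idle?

EG safe: greatest fixpoint, start Z0 = {Init, Load, Idle}, keep only states in Sat with some successor in Z. Z1 = {Init}; fixed.
Sat(EG safe) = {Init}
Sat(EX (EG safe)) = {s : some successor in {Init}} = {Init}
Idle ∉ Sat(EX (EG safe)) = {Init}, so the formula does not hold at Idle.

No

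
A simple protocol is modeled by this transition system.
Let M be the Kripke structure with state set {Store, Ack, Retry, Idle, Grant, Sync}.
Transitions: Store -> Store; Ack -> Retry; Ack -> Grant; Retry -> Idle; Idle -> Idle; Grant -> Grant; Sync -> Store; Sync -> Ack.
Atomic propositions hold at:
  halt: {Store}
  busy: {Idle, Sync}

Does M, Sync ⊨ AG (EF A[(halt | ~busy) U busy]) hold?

No

Sat(~busy) = {Store, Ack, Retry, Grant}
Sat(halt | ~busy) = {Store, Ack, Retry, Grant}
A[(halt | ~busy) U busy]: least fixpoint, start Z0 = Sat(busy) = {Idle, Sync}, add states in Sat(halt | ~busy) with every successor in Z. Z1 = {Retry, Idle, Sync}; fixed.
Sat(A[(halt | ~busy) U busy]) = {Retry, Idle, Sync}
EF A[(halt | ~busy) U busy]: least fixpoint, start Z0 = {Retry, Idle, Sync}, add states with some successor in Z. Z1 = {Ack, Retry, Idle, Sync}; fixed.
Sat(EF A[(halt | ~busy) U busy]) = {Ack, Retry, Idle, Sync}
AG (EF A[(halt | ~busy) U busy]): greatest fixpoint, start Z0 = {Ack, Retry, Idle, Sync}, keep only states in Sat with every successor in Z. Z1 = {Retry, Idle}; fixed.
Sat(AG (EF A[(halt | ~busy) U busy])) = {Retry, Idle}
Sync ∉ Sat(AG (EF A[(halt | ~busy) U busy])) = {Retry, Idle}, so the formula does not hold at Sync.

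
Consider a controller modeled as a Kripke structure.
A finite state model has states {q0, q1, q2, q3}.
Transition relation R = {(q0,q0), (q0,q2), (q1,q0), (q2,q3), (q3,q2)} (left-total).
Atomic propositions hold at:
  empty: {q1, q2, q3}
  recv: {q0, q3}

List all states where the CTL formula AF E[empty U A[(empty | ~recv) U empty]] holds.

Sat(~recv) = {q1, q2}
Sat(empty | ~recv) = {q1, q2, q3}
A[(empty | ~recv) U empty]: least fixpoint, start Z0 = Sat(empty) = {q1, q2, q3}, add states in Sat(empty | ~recv) with every successor in Z. Already a fixed point.
Sat(A[(empty | ~recv) U empty]) = {q1, q2, q3}
E[empty U A[(empty | ~recv) U empty]]: least fixpoint, start Z0 = Sat(A[(empty | ~recv) U empty]) = {q1, q2, q3}, add states in Sat(empty) with some successor in Z. Already a fixed point.
Sat(E[empty U A[(empty | ~recv) U empty]]) = {q1, q2, q3}
AF E[empty U A[(empty | ~recv) U empty]]: least fixpoint, start Z0 = {q1, q2, q3}, add states with every successor in Z. Already a fixed point.
Sat(AF E[empty U A[(empty | ~recv) U empty]]) = {q1, q2, q3}

{q1, q2, q3}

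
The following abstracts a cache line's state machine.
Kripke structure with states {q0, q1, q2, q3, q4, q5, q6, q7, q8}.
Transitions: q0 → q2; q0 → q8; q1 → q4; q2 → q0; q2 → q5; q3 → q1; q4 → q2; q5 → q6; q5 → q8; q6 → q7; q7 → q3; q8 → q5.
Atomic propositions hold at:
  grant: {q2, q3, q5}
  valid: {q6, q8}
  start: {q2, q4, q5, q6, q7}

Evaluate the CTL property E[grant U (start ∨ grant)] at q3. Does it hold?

Yes

Sat(start ∨ grant) = {q2, q3, q4, q5, q6, q7}
E[grant U (start ∨ grant)]: least fixpoint, start Z0 = Sat((start ∨ grant)) = {q2, q3, q4, q5, q6, q7}, add states in Sat(grant) with some successor in Z. Already a fixed point.
Sat(E[grant U (start ∨ grant)]) = {q2, q3, q4, q5, q6, q7}
q3 ∈ Sat(E[grant U (start ∨ grant)]) = {q2, q3, q4, q5, q6, q7}, so the formula holds at q3.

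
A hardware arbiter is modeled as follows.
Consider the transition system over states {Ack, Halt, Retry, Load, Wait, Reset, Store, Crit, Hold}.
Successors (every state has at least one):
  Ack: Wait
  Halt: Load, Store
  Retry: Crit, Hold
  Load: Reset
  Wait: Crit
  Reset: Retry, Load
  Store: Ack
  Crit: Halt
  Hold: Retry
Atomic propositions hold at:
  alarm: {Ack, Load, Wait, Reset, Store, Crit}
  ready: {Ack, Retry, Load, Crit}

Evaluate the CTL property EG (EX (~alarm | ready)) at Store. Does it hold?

Sat(~alarm) = {Halt, Retry, Hold}
Sat(~alarm | ready) = {Ack, Halt, Retry, Load, Crit, Hold}
Sat(EX (~alarm | ready)) = {s : some successor in {Ack, Halt, Retry, Load, Crit, Hold}} = {Halt, Retry, Wait, Reset, Store, Crit, Hold}
EG (EX (~alarm | ready)): greatest fixpoint, start Z0 = {Halt, Retry, Wait, Reset, Store, Crit, Hold}, keep only states in Sat with some successor in Z. Z1 = {Halt, Retry, Wait, Reset, Crit, Hold}; Z2 = {Retry, Wait, Reset, Crit, Hold}; Z3 = {Retry, Wait, Reset, Hold}; Z4 = {Retry, Reset, Hold}; fixed.
Sat(EG (EX (~alarm | ready))) = {Retry, Reset, Hold}
Store ∉ Sat(EG (EX (~alarm | ready))) = {Retry, Reset, Hold}, so the formula does not hold at Store.

No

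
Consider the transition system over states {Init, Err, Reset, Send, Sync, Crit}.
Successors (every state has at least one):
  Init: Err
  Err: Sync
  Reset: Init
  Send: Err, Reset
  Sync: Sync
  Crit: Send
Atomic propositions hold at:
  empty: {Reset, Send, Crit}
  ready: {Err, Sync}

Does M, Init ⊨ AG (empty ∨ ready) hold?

Sat(empty ∨ ready) = {Err, Reset, Send, Sync, Crit}
AG (empty ∨ ready): greatest fixpoint, start Z0 = {Err, Reset, Send, Sync, Crit}, keep only states in Sat with every successor in Z. Z1 = {Err, Send, Sync, Crit}; Z2 = {Err, Sync, Crit}; Z3 = {Err, Sync}; fixed.
Sat(AG (empty ∨ ready)) = {Err, Sync}
Init ∉ Sat(AG (empty ∨ ready)) = {Err, Sync}, so the formula does not hold at Init.

No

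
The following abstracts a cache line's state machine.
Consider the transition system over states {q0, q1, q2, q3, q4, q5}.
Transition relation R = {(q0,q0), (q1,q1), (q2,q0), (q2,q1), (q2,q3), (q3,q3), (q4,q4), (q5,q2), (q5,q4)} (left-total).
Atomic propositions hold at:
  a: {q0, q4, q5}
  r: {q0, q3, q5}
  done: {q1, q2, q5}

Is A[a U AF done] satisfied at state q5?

AF done: least fixpoint, start Z0 = {q1, q2, q5}, add states with every successor in Z. Already a fixed point.
Sat(AF done) = {q1, q2, q5}
A[a U AF done]: least fixpoint, start Z0 = Sat(AF done) = {q1, q2, q5}, add states in Sat(a) with every successor in Z. Already a fixed point.
Sat(A[a U AF done]) = {q1, q2, q5}
q5 ∈ Sat(A[a U AF done]) = {q1, q2, q5}, so the formula holds at q5.

Yes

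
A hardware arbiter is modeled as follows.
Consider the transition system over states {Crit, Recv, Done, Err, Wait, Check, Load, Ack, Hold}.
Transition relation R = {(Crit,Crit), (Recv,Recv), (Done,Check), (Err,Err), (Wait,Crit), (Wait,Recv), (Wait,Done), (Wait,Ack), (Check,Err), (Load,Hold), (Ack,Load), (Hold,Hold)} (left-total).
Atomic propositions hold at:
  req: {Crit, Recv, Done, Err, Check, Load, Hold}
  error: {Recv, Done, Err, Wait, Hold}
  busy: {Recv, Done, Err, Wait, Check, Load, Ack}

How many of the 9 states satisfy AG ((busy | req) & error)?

3

Sat(busy | req) = {Crit, Recv, Done, Err, Wait, Check, Load, Ack, Hold}
Sat((busy | req) & error) = {Recv, Done, Err, Wait, Hold}
AG ((busy | req) & error): greatest fixpoint, start Z0 = {Recv, Done, Err, Wait, Hold}, keep only states in Sat with every successor in Z. Z1 = {Recv, Err, Hold}; fixed.
Sat(AG ((busy | req) & error)) = {Recv, Err, Hold}
|Sat(AG ((busy | req) & error))| = |{Recv, Err, Hold}| = 3.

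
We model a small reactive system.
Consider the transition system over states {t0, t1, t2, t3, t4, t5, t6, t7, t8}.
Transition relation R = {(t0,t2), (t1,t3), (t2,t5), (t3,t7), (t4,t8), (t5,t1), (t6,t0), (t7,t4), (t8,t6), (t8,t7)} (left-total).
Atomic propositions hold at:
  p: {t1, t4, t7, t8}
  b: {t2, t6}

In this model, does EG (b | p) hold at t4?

Sat(b | p) = {t1, t2, t4, t6, t7, t8}
EG (b | p): greatest fixpoint, start Z0 = {t1, t2, t4, t6, t7, t8}, keep only states in Sat with some successor in Z. Z1 = {t4, t7, t8}; fixed.
Sat(EG (b | p)) = {t4, t7, t8}
t4 ∈ Sat(EG (b | p)) = {t4, t7, t8}, so the formula holds at t4.

Yes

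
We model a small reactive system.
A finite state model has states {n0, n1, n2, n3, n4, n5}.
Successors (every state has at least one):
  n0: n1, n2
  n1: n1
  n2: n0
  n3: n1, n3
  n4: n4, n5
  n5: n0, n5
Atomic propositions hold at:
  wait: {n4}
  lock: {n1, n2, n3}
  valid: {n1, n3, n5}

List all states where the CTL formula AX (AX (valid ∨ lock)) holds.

Sat(valid ∨ lock) = {n1, n2, n3, n5}
Sat(AX (valid ∨ lock)) = {s : every successor in {n1, n2, n3, n5}} = {n0, n1, n3}
Sat(AX (AX (valid ∨ lock))) = {s : every successor in {n0, n1, n3}} = {n1, n2, n3}

{n1, n2, n3}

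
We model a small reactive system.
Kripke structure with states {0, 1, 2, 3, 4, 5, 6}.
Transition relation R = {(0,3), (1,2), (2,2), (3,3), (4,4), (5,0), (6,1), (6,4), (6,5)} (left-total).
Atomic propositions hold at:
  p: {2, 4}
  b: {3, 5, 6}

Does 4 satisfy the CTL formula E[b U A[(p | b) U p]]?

Yes

Sat(p | b) = {2, 3, 4, 5, 6}
A[(p | b) U p]: least fixpoint, start Z0 = Sat(p) = {2, 4}, add states in Sat(p | b) with every successor in Z. Already a fixed point.
Sat(A[(p | b) U p]) = {2, 4}
E[b U A[(p | b) U p]]: least fixpoint, start Z0 = Sat(A[(p | b) U p]) = {2, 4}, add states in Sat(b) with some successor in Z. Z1 = {2, 4, 6}; fixed.
Sat(E[b U A[(p | b) U p]]) = {2, 4, 6}
4 ∈ Sat(E[b U A[(p | b) U p]]) = {2, 4, 6}, so the formula holds at 4.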